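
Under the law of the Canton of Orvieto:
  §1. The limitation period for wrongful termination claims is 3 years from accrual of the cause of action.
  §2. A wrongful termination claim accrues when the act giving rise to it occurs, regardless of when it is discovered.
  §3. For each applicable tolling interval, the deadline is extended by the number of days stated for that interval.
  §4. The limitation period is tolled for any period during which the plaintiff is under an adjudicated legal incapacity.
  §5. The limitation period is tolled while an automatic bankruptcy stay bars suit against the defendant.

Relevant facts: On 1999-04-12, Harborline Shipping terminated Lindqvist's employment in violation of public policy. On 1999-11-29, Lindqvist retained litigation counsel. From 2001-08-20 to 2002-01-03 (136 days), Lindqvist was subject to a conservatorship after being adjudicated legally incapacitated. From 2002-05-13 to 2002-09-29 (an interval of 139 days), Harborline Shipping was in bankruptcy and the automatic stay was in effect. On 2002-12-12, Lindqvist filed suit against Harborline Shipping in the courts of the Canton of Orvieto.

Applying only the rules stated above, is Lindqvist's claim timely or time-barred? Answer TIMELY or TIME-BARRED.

TIMELY

The claim accrued on 1999-04-12, when the wrongful act occurred.
3 years from 1999-04-12 is 2002-04-12.
Because the plaintiff's legal incapacity ran from 2001-08-20 to 2002-01-03, the deadline is extended by 136 days to 2002-08-26.
Because the automatic bankruptcy stay ran from 2002-05-13 to 2002-09-29, the deadline is extended by 139 days to 2003-01-12.
The other events in the timeline have no effect on the limitation period under the stated rules.
Filing on 2002-12-12 beat the 2003-01-12 deadline — the action is timely.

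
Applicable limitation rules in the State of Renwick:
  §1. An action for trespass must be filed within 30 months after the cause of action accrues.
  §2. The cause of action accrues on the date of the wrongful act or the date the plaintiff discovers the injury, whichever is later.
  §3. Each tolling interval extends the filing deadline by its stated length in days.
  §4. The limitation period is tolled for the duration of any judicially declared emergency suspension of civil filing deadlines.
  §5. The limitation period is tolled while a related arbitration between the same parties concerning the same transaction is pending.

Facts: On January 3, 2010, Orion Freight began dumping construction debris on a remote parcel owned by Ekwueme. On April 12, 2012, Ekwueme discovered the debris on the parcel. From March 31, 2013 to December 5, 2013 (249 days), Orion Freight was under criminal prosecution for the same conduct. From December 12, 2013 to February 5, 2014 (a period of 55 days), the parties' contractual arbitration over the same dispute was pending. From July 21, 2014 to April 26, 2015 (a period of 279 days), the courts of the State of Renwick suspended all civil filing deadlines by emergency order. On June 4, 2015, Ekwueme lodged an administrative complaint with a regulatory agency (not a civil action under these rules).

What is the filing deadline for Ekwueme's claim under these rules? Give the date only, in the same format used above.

The claim accrued on April 12, 2012 — the later of the January 3, 2010 act and the April 12, 2012 discovery.
30 months from April 12, 2012 is October 12, 2014.
The pending related arbitration from December 12, 2013 to February 5, 2014 tolled the period for 55 days, extending the deadline to December 6, 2014.
Because the emergency suspension of filing deadlines ran from July 21, 2014 to April 26, 2015, the deadline is extended by 279 days to September 11, 2015.
Although a criminal prosecution ran from March 31, 2013 to December 5, 2013, the stated rules do not make that a tolling event, so it is disregarded.
Nothing else in the chronology tolls or restarts the period.

September 11, 2015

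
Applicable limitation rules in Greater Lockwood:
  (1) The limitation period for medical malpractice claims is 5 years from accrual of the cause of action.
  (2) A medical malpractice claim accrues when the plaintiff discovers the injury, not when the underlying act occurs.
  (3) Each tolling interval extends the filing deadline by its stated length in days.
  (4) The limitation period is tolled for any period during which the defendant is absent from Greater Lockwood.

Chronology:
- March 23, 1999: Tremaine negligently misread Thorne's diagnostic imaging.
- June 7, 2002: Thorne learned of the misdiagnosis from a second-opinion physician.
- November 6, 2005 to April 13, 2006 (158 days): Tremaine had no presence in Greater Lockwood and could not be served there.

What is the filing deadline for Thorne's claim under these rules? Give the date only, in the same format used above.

Accrual is tied to discovery, so the period began on June 7, 2002 rather than on March 23, 1999 when the act occurred.
Adding the 5 years base period to June 7, 2002 gives a deadline of June 7, 2007, before any tolling.
The period was tolled for 158 days by the defendant's absence from the jurisdiction (November 6, 2005 to April 13, 2006), pushing the deadline to November 12, 2007.

November 12, 2007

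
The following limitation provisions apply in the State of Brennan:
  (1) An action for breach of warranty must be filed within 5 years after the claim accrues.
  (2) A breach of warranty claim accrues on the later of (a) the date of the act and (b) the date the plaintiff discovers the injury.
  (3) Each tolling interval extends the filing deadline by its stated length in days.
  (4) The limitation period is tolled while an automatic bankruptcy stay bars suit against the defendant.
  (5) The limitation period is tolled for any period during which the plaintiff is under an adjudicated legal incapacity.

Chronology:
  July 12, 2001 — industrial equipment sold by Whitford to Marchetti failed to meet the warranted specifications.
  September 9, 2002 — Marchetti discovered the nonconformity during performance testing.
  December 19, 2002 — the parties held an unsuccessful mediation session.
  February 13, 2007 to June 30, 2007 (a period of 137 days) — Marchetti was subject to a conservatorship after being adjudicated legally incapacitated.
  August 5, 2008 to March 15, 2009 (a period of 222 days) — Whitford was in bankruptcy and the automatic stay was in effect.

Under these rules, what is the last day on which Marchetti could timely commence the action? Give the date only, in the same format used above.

The claim accrued on September 9, 2002 — the later of the July 12, 2001 act and the September 9, 2002 discovery.
Adding the 5 years base period to September 9, 2002 gives a deadline of September 9, 2007, before any tolling.
The plaintiff's legal incapacity from February 13, 2007 to June 30, 2007 tolled the period for 137 days, extending the deadline to January 24, 2008.
The automatic bankruptcy stay from August 5, 2008 to March 15, 2009 began after the period had already run on January 24, 2008, so it has no tolling effect.
The other events in the timeline have no effect on the limitation period under the stated rules.

January 24, 2008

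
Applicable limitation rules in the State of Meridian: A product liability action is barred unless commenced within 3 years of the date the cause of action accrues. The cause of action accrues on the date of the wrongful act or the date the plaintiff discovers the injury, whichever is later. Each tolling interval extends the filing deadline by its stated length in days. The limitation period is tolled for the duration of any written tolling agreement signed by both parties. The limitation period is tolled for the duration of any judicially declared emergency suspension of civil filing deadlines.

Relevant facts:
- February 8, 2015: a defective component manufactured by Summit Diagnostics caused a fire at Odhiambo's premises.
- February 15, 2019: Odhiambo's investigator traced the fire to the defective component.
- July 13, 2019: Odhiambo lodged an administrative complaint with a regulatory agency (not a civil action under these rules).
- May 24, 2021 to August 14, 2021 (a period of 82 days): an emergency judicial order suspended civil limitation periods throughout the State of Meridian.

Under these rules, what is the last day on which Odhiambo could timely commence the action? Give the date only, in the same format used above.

May 8, 2022

Taking the later of the act (February 8, 2015) and discovery (February 15, 2019), the claim accrued on February 15, 2019.
Adding the 3 years base period to February 15, 2019 gives a deadline of February 15, 2022, before any tolling.
Because the emergency suspension of filing deadlines ran from May 24, 2021 to August 14, 2021, the deadline is extended by 82 days to May 8, 2022.
None of the other events listed affects the running of the period under the stated rules.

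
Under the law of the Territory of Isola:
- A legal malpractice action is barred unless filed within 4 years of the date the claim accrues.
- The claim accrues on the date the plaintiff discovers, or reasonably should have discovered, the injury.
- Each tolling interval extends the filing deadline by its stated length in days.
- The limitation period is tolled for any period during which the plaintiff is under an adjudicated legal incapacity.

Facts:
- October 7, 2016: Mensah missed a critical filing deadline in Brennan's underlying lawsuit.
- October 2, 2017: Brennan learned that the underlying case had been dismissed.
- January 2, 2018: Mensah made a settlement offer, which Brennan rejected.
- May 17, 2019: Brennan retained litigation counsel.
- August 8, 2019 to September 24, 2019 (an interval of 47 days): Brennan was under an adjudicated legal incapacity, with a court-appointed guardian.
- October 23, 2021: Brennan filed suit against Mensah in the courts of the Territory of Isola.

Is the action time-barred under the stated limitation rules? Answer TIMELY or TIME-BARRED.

The claim did not accrue until Brennan discovered the injury on October 2, 2017; the October 7, 2016 act date does not start the clock under the stated rule.
4 years from October 2, 2017 is October 2, 2021.
Because the plaintiff's legal incapacity ran from August 8, 2019 to September 24, 2019, the deadline is extended by 47 days to November 18, 2021.
The other events in the timeline have no effect on the limitation period under the stated rules.
The October 23, 2021 filing precedes the November 18, 2021 deadline; the claim is timely.

TIMELY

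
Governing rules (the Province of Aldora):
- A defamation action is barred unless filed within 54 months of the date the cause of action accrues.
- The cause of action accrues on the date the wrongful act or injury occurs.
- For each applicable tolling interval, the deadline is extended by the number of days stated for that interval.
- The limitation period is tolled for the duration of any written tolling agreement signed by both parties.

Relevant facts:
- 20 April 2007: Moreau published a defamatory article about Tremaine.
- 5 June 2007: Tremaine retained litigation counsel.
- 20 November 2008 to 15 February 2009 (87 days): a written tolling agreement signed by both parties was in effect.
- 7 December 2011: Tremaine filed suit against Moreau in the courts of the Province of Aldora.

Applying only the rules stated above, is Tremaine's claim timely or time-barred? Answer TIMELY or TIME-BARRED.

TIMELY

The limitation period began to run on 20 April 2007.
Adding the 54 months base period to 20 April 2007 gives a deadline of 20 October 2011, before any tolling.
The written tolling agreement from 20 November 2008 to 15 February 2009 tolled the period for 87 days, extending the deadline to 15 January 2012.
Nothing else in the chronology tolls or restarts the period.
The 7 December 2011 filing precedes the 15 January 2012 deadline; the claim is timely.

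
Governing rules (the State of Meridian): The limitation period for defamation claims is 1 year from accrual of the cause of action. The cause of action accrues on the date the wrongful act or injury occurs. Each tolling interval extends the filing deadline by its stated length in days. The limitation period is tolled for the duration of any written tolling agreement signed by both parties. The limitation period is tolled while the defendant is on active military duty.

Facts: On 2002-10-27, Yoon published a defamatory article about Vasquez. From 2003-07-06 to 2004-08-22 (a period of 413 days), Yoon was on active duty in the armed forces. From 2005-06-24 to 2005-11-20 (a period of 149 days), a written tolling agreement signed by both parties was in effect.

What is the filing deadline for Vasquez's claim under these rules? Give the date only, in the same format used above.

2004-12-13

The claim accrued on 2002-10-27, when the wrongful act occurred.
The untolled deadline — 1 year after 2002-10-27 — is 2003-10-27.
The period was tolled for 413 days by the defendant's active military service (2003-07-06 to 2004-08-22), pushing the deadline to 2004-12-13.
The written tolling agreement from 2005-06-24 to 2005-11-20 began after the period had already run on 2004-12-13, so it has no tolling effect.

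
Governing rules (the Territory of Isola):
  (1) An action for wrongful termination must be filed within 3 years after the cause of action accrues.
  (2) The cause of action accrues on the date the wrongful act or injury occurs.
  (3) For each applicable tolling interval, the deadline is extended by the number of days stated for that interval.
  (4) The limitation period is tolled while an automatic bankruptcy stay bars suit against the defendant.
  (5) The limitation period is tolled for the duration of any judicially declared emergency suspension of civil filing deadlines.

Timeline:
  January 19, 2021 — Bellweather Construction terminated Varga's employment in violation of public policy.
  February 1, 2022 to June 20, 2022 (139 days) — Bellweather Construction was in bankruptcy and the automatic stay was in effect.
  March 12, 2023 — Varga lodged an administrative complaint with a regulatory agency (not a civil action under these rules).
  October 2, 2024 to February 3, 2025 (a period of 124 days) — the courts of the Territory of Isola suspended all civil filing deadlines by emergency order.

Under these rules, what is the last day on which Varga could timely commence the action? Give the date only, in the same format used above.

The cause of action accrued on January 19, 2021, the date of the act.
Adding the 3 years base period to January 19, 2021 gives a deadline of January 19, 2024, before any tolling.
The automatic bankruptcy stay from February 1, 2022 to June 20, 2022 tolled the period for 139 days, extending the deadline to June 6, 2024.
The emergency suspension of filing deadlines starting October 2, 2024 came too late — the period had run on June 6, 2024 — and so does not extend the deadline.
Nothing else in the chronology tolls or restarts the period.

June 6, 2024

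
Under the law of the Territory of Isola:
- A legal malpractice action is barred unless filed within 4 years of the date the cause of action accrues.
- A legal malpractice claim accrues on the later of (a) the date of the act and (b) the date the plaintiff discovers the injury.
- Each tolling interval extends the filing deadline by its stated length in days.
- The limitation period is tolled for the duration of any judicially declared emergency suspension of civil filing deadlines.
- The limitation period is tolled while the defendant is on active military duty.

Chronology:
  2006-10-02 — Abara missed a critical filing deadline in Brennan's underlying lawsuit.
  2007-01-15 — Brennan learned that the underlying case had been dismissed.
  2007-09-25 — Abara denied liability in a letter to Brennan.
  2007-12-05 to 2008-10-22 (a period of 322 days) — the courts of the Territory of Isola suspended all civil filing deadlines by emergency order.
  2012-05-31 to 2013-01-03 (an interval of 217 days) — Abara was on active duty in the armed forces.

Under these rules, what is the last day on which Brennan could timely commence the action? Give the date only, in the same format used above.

2011-12-03

The claim accrued on 2007-01-15 — the later of the 2006-10-02 act and the 2007-01-15 discovery.
4 years from 2007-01-15 is 2011-01-15.
The emergency suspension of filing deadlines from 2007-12-05 to 2008-10-22 tolled the period for 322 days, extending the deadline to 2011-12-03.
By the time the defendant's active military service began on 2012-05-31, the limitation period had already expired on 2011-12-03; that interval cannot revive it.
The other events in the timeline have no effect on the limitation period under the stated rules.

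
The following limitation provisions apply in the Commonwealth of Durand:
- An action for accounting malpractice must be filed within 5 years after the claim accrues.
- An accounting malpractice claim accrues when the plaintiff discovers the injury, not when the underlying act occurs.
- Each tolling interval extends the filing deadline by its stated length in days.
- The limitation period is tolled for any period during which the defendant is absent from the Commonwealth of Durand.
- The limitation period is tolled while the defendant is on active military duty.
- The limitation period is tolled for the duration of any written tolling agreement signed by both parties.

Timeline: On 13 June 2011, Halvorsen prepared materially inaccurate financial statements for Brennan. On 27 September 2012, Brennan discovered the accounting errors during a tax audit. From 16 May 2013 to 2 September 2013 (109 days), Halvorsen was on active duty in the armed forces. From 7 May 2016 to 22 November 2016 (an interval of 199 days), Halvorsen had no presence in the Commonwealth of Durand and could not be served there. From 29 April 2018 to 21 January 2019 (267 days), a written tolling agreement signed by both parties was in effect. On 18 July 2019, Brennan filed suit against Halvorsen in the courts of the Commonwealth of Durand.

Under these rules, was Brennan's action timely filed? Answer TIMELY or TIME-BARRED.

TIME-BARRED

The claim did not accrue until Brennan discovered the injury on 27 September 2012; the 13 June 2011 act date does not start the clock under the stated rule.
5 years from 27 September 2012 is 27 September 2017.
The defendant's active military service from 16 May 2013 to 2 September 2013 tolled the period for 109 days, extending the deadline to 14 January 2018.
The defendant's absence from the jurisdiction from 7 May 2016 to 22 November 2016 tolled the period for 199 days, extending the deadline to 1 August 2018.
Because the written tolling agreement ran from 29 April 2018 to 21 January 2019, the deadline is extended by 267 days to 25 April 2019.
Filing on 18 July 2019 missed the 25 April 2019 deadline — the action is time-barred.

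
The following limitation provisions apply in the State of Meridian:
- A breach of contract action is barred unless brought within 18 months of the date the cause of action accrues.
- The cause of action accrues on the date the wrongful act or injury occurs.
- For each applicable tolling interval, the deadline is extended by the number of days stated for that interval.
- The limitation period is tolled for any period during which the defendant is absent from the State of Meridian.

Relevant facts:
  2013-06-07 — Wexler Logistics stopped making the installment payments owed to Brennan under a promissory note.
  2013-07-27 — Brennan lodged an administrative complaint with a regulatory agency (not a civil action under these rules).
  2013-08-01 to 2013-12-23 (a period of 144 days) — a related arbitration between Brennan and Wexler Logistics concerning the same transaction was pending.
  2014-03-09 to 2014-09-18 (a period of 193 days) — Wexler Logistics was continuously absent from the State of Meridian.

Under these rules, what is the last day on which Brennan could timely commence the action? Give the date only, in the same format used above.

The limitation period began to run on 2013-06-07.
Adding the 18 months base period to 2013-06-07 gives a deadline of 2014-12-07, before any tolling.
The defendant's absence from the jurisdiction from 2014-03-09 to 2014-09-18 tolled the period for 193 days, extending the deadline to 2015-06-18.
Although a pending arbitration ran from 2013-08-01 to 2013-12-23, the stated rules do not make that a tolling event, so it is disregarded.
The other events in the timeline have no effect on the limitation period under the stated rules.

2015-06-18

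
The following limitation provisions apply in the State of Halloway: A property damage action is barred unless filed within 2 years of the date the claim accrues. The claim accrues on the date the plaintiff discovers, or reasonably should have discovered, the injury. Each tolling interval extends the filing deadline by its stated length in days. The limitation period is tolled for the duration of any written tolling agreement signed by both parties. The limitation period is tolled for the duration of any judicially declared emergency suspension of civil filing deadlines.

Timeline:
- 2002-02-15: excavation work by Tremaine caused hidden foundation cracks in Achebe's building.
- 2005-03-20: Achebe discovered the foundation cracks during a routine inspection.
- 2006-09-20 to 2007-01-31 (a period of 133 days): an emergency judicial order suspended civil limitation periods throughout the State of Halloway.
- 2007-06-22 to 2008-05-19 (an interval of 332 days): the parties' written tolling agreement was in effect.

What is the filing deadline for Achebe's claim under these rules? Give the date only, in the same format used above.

Under the discovery rule, the claim accrued on 2005-03-20, when Achebe discovered the injury — not on the 2002-02-15 date of the underlying act.
Adding the 2 years base period to 2005-03-20 gives a deadline of 2007-03-20, before any tolling.
The period was tolled for 133 days by the emergency suspension of filing deadlines (2006-09-20 to 2007-01-31), pushing the deadline to 2007-07-31.
Because the written tolling agreement ran from 2007-06-22 to 2008-05-19, the deadline is extended by 332 days to 2008-06-27.

2008-06-27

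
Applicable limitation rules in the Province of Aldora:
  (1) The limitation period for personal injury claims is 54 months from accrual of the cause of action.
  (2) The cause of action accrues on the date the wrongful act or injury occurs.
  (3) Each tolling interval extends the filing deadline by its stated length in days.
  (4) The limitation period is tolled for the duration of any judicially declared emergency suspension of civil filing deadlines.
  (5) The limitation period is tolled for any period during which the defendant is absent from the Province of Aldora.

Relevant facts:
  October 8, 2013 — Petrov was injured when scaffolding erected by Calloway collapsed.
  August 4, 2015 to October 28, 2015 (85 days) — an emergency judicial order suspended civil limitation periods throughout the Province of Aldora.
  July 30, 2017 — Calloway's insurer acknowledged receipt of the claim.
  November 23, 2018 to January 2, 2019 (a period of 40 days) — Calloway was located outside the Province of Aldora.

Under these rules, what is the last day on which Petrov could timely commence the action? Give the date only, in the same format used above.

July 2, 2018

The claim accrued on October 8, 2013, when the wrongful act occurred.
Adding the 54 months base period to October 8, 2013 gives a deadline of April 8, 2018, before any tolling.
Because the emergency suspension of filing deadlines ran from August 4, 2015 to October 28, 2015, the deadline is extended by 85 days to July 2, 2018.
The defendant's absence from the jurisdiction starting November 23, 2018 came too late — the period had run on July 2, 2018 — and so does not extend the deadline.
None of the other events listed affects the running of the period under the stated rules.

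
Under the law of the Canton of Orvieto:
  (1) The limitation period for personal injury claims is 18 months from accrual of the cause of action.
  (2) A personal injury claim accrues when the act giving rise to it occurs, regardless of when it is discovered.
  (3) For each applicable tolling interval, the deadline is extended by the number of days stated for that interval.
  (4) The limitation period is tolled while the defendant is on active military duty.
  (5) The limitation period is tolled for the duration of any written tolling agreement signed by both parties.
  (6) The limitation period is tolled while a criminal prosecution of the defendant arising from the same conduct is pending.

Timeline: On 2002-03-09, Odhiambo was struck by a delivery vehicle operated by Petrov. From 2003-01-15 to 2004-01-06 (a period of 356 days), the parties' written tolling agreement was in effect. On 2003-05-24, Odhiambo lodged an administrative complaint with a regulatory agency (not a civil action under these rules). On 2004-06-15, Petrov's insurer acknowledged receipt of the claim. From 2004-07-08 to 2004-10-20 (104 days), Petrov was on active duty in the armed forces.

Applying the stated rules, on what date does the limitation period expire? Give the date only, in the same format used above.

The cause of action accrued on 2002-03-09, the date of the act.
18 months from 2002-03-09 is 2003-09-09.
Because the written tolling agreement ran from 2003-01-15 to 2004-01-06, the deadline is extended by 356 days to 2004-08-30.
The period was tolled for 104 days by the defendant's active military service (2004-07-08 to 2004-10-20), pushing the deadline to 2004-12-12.
The other events in the timeline have no effect on the limitation period under the stated rules.

2004-12-12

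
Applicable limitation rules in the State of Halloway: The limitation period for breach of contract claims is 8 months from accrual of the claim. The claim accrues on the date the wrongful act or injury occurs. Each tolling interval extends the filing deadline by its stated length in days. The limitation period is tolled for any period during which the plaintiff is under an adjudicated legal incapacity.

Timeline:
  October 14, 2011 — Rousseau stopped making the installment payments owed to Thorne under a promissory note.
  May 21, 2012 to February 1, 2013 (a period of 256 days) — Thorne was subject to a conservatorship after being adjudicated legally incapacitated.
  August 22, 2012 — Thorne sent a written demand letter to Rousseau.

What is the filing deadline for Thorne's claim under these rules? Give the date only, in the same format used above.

The claim accrued on October 14, 2011, when the wrongful act occurred.
8 months from October 14, 2011 is June 14, 2012.
Because the plaintiff's legal incapacity ran from May 21, 2012 to February 1, 2013, the deadline is extended by 256 days to February 25, 2013.
The other events in the timeline have no effect on the limitation period under the stated rules.

February 25, 2013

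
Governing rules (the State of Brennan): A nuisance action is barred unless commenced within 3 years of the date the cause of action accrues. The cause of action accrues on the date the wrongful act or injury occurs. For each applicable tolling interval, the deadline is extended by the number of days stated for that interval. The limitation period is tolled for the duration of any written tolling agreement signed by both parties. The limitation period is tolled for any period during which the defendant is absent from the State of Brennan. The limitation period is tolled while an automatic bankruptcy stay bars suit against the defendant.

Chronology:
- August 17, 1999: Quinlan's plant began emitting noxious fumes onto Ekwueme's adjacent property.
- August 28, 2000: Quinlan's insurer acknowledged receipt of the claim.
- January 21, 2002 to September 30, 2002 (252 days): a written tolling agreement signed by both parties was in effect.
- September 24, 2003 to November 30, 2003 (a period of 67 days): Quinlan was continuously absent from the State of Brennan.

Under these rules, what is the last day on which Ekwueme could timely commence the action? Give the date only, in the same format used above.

April 26, 2003

The cause of action accrued on August 17, 1999, the date of the act.
Adding the 3 years base period to August 17, 1999 gives a deadline of August 17, 2002, before any tolling.
The period was tolled for 252 days by the written tolling agreement (January 21, 2002 to September 30, 2002), pushing the deadline to April 26, 2003.
The defendant's absence from the jurisdiction from September 24, 2003 to November 30, 2003 began after the period had already run on April 26, 2003, so it has no tolling effect.
The other events in the timeline have no effect on the limitation period under the stated rules.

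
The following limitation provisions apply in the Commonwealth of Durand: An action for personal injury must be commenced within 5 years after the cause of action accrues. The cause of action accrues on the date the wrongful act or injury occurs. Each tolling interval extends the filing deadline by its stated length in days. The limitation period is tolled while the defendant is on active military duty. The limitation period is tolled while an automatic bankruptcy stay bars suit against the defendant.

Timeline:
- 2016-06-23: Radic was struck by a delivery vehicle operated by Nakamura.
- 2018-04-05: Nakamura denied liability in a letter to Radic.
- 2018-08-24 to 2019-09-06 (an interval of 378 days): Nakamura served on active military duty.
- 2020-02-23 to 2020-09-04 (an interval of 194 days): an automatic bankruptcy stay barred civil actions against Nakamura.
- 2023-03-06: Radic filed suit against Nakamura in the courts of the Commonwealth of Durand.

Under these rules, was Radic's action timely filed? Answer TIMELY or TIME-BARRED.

TIME-BARRED

The limitation period began to run on 2016-06-23.
The untolled deadline — 5 years after 2016-06-23 — is 2021-06-23.
The defendant's active military service from 2018-08-24 to 2019-09-06 tolled the period for 378 days, extending the deadline to 2022-07-06.
Because the automatic bankruptcy stay ran from 2020-02-23 to 2020-09-04, the deadline is extended by 194 days to 2023-01-16.
The other events in the timeline have no effect on the limitation period under the stated rules.
Radic filed on 2023-03-06, after the 2023-01-16 deadline, so the action is time-barred.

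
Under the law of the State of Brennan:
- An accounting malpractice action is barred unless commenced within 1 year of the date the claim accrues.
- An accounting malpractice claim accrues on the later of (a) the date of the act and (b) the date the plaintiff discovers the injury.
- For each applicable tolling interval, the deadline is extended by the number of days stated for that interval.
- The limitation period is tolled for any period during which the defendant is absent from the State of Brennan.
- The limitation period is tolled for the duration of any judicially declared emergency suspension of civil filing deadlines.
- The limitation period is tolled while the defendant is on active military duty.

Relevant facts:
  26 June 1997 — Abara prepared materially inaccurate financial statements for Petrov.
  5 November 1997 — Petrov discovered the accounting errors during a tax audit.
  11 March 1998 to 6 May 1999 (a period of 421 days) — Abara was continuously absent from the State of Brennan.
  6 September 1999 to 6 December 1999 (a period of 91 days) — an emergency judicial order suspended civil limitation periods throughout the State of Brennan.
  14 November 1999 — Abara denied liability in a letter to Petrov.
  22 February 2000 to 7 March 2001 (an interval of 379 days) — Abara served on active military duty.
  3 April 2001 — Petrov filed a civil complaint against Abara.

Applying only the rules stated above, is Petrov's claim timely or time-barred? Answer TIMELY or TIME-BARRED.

The claim accrued on 5 November 1997 — the later of the 26 June 1997 act and the 5 November 1997 discovery.
1 year from 5 November 1997 is 5 November 1998.
Because the defendant's absence from the jurisdiction ran from 11 March 1998 to 6 May 1999, the deadline is extended by 421 days to 31 December 1999.
The period was tolled for 91 days by the emergency suspension of filing deadlines (6 September 1999 to 6 December 1999), pushing the deadline to 31 March 2000.
Because the defendant's active military service ran from 22 February 2000 to 7 March 2001, the deadline is extended by 379 days to 14 April 2001.
Nothing else in the chronology tolls or restarts the period.
Filing on 3 April 2001 beat the 14 April 2001 deadline — the action is timely.

TIMELY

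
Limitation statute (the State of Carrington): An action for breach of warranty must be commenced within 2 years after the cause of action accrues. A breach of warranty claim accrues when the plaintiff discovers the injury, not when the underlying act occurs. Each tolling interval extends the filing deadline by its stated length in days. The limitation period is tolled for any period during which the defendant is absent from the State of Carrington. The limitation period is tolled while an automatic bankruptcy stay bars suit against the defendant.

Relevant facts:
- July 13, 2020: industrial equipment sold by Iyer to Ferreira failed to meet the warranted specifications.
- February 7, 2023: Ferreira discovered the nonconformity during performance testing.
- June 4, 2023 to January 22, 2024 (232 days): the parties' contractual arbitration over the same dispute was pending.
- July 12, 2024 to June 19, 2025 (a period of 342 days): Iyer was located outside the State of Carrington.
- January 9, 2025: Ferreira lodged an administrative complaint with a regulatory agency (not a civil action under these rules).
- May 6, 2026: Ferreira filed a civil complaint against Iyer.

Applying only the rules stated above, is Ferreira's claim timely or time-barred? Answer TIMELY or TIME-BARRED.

The claim did not accrue until Ferreira discovered the injury on February 7, 2023; the July 13, 2020 act date does not start the clock under the stated rule.
Adding the 2 years base period to February 7, 2023 gives a deadline of February 7, 2025, before any tolling.
The defendant's absence from the jurisdiction from July 12, 2024 to June 19, 2025 tolled the period for 342 days, extending the deadline to January 15, 2026.
Although a pending arbitration ran from June 4, 2023 to January 22, 2024, the stated rules do not make that a tolling event, so it is disregarded.
Nothing else in the chronology tolls or restarts the period.
Ferreira filed on May 6, 2026, after the January 15, 2026 deadline, so the action is time-barred.

TIME-BARRED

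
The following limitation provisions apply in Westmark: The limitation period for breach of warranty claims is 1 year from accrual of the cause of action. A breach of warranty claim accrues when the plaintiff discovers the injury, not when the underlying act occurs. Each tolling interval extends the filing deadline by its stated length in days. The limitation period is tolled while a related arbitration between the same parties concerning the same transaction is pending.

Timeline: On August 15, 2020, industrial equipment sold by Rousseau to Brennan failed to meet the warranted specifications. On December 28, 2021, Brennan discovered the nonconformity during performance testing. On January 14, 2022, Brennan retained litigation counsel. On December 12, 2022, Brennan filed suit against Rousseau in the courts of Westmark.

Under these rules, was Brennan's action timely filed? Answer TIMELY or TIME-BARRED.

The claim did not accrue until Brennan discovered the injury on December 28, 2021; the August 15, 2020 act date does not start the clock under the stated rule.
The untolled deadline — 1 year after December 28, 2021 — is December 28, 2022.
None of the other events listed affects the running of the period under the stated rules.
Brennan filed on December 12, 2022, before the December 28, 2022 deadline, so the action is timely.

TIMELY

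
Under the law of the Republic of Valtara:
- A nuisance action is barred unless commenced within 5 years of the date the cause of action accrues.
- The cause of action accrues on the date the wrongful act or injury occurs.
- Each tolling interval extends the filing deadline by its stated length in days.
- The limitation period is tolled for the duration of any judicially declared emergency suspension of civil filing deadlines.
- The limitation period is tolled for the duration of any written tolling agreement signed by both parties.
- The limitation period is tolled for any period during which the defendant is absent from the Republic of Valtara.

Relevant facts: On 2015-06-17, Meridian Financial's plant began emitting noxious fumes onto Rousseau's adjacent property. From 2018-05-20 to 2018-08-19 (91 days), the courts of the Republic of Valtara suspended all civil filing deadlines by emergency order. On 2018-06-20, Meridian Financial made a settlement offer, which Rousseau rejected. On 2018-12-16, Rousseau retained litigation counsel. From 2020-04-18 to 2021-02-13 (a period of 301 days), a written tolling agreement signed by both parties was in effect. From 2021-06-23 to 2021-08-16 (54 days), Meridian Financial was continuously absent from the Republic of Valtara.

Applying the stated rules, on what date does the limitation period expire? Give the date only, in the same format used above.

The cause of action accrued on 2015-06-17, the date of the act.
5 years from 2015-06-17 is 2020-06-17.
Because the emergency suspension of filing deadlines ran from 2018-05-20 to 2018-08-19, the deadline is extended by 91 days to 2020-09-16.
The period was tolled for 301 days by the written tolling agreement (2020-04-18 to 2021-02-13), pushing the deadline to 2021-07-14.
The period was tolled for 54 days by the defendant's absence from the jurisdiction (2021-06-23 to 2021-08-16), pushing the deadline to 2021-09-06.
None of the other events listed affects the running of the period under the stated rules.

2021-09-06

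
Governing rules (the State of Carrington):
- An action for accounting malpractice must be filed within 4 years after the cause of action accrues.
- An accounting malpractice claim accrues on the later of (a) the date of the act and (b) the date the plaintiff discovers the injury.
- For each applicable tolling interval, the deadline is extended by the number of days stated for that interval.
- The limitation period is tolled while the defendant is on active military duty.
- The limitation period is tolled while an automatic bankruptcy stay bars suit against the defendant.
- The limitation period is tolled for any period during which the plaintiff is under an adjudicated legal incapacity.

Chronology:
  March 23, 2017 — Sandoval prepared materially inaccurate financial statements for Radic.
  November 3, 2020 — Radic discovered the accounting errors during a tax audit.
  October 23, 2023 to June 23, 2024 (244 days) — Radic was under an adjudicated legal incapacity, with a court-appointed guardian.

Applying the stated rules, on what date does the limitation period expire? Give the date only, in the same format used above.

July 5, 2025

The claim accrued on November 3, 2020 — the later of the March 23, 2017 act and the November 3, 2020 discovery.
4 years from November 3, 2020 is November 3, 2024.
Because the plaintiff's legal incapacity ran from October 23, 2023 to June 23, 2024, the deadline is extended by 244 days to July 5, 2025.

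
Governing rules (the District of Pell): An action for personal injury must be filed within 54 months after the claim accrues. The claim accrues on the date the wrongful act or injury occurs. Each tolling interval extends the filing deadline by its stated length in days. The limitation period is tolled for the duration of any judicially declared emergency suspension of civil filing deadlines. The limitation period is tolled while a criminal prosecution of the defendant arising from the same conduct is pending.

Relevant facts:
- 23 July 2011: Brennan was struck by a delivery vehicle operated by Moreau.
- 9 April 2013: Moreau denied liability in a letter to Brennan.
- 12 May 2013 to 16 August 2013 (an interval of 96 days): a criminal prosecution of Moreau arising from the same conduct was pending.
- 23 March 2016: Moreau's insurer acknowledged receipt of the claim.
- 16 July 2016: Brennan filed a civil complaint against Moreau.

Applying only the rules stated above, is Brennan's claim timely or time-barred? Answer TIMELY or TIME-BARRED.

The limitation period began to run on 23 July 2011.
Adding the 54 months base period to 23 July 2011 gives a deadline of 23 January 2016, before any tolling.
The pending criminal prosecution from 12 May 2013 to 16 August 2013 tolled the period for 96 days, extending the deadline to 28 April 2016.
Nothing else in the chronology tolls or restarts the period.
Brennan filed on 16 July 2016, after the 28 April 2016 deadline, so the action is time-barred.

TIME-BARRED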